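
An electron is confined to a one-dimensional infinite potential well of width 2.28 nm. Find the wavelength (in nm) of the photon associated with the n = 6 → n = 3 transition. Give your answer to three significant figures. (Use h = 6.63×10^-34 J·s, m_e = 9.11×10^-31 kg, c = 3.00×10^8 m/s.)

λ = 635 nm

E_1 = h²/(8m_eL²) = 1.160×10^-20 J, so ΔE = (6² − 3²)E_1 = 3.132×10^-19 J.
λ = hc/ΔE = (6.63×10^-34·3.00×10^8)/3.132×10^-19 = 6.35×10^-7 m = 635 nm.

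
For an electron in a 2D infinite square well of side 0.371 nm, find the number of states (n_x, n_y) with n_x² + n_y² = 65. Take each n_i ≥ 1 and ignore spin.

degeneracy = 4

The level has n_x² + n_y² = 65. The ordered positive-integer solutions are (1, 8), (4, 7), (7, 4), (8, 1).
That gives 4 states.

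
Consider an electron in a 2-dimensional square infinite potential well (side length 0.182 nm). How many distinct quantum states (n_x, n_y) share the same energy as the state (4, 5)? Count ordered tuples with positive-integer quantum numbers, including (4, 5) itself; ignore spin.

degeneracy = 2

The level has n_x² + n_y² = 41. The ordered positive-integer solutions are (4, 5), (5, 4).
That gives 2 states.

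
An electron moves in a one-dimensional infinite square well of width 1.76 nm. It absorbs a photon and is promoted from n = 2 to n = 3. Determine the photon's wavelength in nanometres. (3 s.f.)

E_1 = h²/(8m_eL²) = 1.945×10^-20 J, so ΔE = (3² − 2²)E_1 = 9.725×10^-20 J.
λ = hc/ΔE = (6.626×10^-34·2.998×10^8)/9.725×10^-20 = 2.04×10^-6 m = 2.04×10^3 nm.

λ = 2.04×10^3 nm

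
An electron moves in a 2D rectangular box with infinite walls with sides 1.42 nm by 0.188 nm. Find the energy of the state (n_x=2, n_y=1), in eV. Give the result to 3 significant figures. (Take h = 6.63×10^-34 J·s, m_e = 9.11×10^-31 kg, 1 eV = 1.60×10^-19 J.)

For a 2D rectangular well E = (h²/8m_e)·Σ n_i²/L_i² = (6.63×10^-34)²/(8·9.11×10^-31) · [2²/(1.42 nm)² + 1²/(0.188 nm)²].
Evaluating gives E = 1.826×10^-18 J = 11.4 eV.

E = 11.4 eV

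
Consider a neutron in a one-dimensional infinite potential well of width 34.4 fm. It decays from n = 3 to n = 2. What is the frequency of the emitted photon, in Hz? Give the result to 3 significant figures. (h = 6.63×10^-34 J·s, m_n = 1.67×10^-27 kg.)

f = 2.10×10^20 Hz

E_1 = h²/(8m_nL²) = 2.780×10^-14 J and ΔE = (3² − 2²)E_1 = 1.390×10^-13 J.
f = ΔE/h = 1.390×10^-13/6.63×10^-34 = 2.10×10^20 Hz.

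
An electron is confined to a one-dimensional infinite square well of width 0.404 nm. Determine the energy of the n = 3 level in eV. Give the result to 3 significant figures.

For an infinite well E_n = n²h²/(8m_eL²), so E_1 = h²/(8m_eL²) = (6.626×10^-34)²/(8·9.109×10^-31·(4.04×10^-10 m)²) = 3.691×10^-19 J.
Then E_3 = 3²·E_1 = 9·3.691×10^-19 J = 3.322×10^-18 J.
Converting, E_3 = 3.322×10^-18 J / (1.602×10^-19 J/eV) = 20.7 eV.

E_3 = 20.7 eV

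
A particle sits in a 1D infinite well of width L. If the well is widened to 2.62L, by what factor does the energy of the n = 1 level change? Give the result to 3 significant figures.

0.146

E_n ∝ 1/L², so the energy scales by 1/2.62² = 0.146.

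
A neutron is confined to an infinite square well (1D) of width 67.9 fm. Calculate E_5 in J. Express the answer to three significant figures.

For an infinite well E_n = n²h²/(8m_nL²), so E_1 = h²/(8m_nL²) = (6.626×10^-34)²/(8·1.675×10^-27·(6.79×10^-14 m)²) = 7.107×10^-15 J.
Then E_5 = 5²·E_1 = 25·7.107×10^-15 J = 1.78×10^-13 J.

E_5 = 1.78×10^-13 J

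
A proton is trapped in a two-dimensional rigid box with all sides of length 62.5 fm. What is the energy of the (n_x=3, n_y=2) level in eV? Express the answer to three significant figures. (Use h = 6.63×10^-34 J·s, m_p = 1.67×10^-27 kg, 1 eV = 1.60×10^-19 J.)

E = 6.84×10^5 eV

For a 2D rectangular well E = (h²/8m_p)·Σ n_i²/L_i² = (6.63×10^-34)²/(8·1.67×10^-27) · [3²/(62.5 fm)² + 2²/(62.5 fm)²].
Evaluating gives E = 1.095×10^-13 J = 6.84×10^5 eV.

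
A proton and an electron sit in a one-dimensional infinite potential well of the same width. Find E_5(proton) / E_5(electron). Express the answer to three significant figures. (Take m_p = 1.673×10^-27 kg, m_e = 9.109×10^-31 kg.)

5.44×10^-4

E_n ∝ 1/m at fixed n and L, so the ratio is m_e/m_p = 9.109×10^-31/1.673×10^-27 = 5.44×10^-4.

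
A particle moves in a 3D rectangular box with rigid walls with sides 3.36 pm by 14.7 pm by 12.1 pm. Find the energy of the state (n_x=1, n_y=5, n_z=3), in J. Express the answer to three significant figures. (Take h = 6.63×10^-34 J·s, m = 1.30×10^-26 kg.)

For a 3D rectangular well E = (h²/8m)·Σ n_i²/L_i² = (6.63×10^-34)²/(8·1.30×10^-26) · [1²/(3.36 pm)² + 5²/(14.7 pm)² + 3²/(12.1 pm)²].
Evaluating gives E = 1.12×10^-18 J.

E = 1.12×10^-18 J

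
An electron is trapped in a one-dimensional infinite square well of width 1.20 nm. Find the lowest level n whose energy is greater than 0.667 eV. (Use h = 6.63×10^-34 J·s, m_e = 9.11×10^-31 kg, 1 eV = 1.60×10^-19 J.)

n = 2

E_1 = h²/(8m_eL²) = 4.188×10^-20 J = 0.2618 eV.
Need n² > 0.667/0.2618 = 2.548, i.e. n > 1.596.
The smallest integer satisfying this is n = 2.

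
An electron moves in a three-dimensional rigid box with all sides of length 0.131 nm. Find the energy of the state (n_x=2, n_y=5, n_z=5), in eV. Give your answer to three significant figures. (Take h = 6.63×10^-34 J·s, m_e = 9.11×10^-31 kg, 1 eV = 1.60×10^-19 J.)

For a 3D rectangular well E = (h²/8m_e)·Σ n_i²/L_i² = (6.63×10^-34)²/(8·9.11×10^-31) · [2²/(0.131 nm)² + 5²/(0.131 nm)² + 5²/(0.131 nm)²].
Evaluating gives E = 1.898×10^-16 J = 1.19×10^3 eV.

E = 1.19×10^3 eV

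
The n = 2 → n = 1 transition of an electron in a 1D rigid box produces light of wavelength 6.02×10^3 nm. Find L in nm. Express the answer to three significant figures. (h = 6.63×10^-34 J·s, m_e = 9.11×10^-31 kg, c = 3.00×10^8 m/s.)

L = 2.34 nm

The photon carries ΔE = hc/λ = 6.63×10^-34·3.00×10^8/6.02×10^-6 m = 3.304×10^-20 J.
Since ΔE = (2² − 1²)E_1, E_1 = 1.101×10^-20 J, and L = h/√(8m_eE_1) = 2.34×10^-9 m = 2.34 nm.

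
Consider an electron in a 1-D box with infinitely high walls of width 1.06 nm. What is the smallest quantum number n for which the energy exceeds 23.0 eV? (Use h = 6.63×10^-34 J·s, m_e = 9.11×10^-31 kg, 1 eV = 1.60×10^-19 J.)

E_1 = h²/(8m_eL²) = 5.368×10^-20 J = 0.3355 eV.
Need n² > 23.0/0.3355 = 68.55, i.e. n > 8.279.
The smallest integer satisfying this is n = 9.

n = 9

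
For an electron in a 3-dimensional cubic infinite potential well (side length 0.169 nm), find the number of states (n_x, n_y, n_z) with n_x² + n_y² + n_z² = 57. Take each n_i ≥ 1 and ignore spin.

degeneracy = 6

The level has n_x² + n_y² + n_z² = 57. The ordered positive-integer solutions are (2, 2, 7), (2, 7, 2), (4, 4, 5), (4, 5, 4), (5, 4, 4), (7, 2, 2).
That gives 6 states.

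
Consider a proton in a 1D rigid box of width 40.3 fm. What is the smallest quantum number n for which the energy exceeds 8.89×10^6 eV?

E_1 = h²/(8m_pL²) = 2.020×10^-14 J = 1.261×10^5 eV.
Need n² > 8.89×10^6/1.261×10^5 = 70.50, i.e. n > 8.396.
The smallest integer satisfying this is n = 9.

n = 9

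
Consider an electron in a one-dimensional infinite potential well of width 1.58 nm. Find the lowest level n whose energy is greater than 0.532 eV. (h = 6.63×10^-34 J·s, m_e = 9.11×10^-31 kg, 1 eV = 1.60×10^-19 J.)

E_1 = h²/(8m_eL²) = 2.416×10^-20 J = 0.1510 eV.
Need n² > 0.532/0.1510 = 3.523, i.e. n > 1.877.
The smallest integer satisfying this is n = 2.

n = 2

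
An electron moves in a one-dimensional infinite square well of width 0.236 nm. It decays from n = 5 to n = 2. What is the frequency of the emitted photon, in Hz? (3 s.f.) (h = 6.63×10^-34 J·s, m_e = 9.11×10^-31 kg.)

f = 3.43×10^16 Hz

E_1 = h²/(8m_eL²) = 1.083×10^-18 J and ΔE = (5² − 2²)E_1 = 2.274×10^-17 J.
f = ΔE/h = 2.274×10^-17/6.63×10^-34 = 3.43×10^16 Hz.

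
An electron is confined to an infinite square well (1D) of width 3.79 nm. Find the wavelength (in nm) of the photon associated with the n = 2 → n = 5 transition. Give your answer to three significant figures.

λ = 2.26×10^3 nm

E_1 = h²/(8m_eL²) = 4.194×10^-21 J, so ΔE = (5² − 2²)E_1 = 8.807×10^-20 J.
λ = hc/ΔE = (6.626×10^-34·2.998×10^8)/8.807×10^-20 = 2.26×10^-6 m = 2.26×10^3 nm.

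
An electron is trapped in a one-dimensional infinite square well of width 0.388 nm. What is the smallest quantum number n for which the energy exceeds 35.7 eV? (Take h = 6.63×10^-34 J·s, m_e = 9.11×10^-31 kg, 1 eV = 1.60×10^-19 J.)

E_1 = h²/(8m_eL²) = 4.006×10^-19 J = 2.504 eV.
Need n² > 35.7/2.504 = 14.26, i.e. n > 3.776.
The smallest integer satisfying this is n = 4.

n = 4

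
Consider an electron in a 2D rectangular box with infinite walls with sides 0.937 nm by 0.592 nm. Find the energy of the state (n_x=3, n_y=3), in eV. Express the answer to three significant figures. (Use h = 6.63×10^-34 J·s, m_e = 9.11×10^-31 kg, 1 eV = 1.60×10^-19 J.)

For a 2D rectangular well E = (h²/8m_e)·Σ n_i²/L_i² = (6.63×10^-34)²/(8·9.11×10^-31) · [3²/(0.937 nm)² + 3²/(0.592 nm)²].
Evaluating gives E = 2.167×10^-18 J = 13.5 eV.

E = 13.5 eV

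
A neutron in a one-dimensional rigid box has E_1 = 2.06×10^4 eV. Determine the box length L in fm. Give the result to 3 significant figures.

L = 99.6 fm

From E_n = n²h²/(8m_nL²), L = n·h/√(8m_nE_n).
E_1 = 2.06×10^4 eV = 3.300×10^-15 J, so L = 1·6.626×10^-34/√(8·1.675×10^-27·3.300×10^-15) = 9.96×10^-14 m = 99.6 fm.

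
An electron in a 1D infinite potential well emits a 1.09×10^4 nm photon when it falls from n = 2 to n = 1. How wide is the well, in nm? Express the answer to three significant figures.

The photon carries ΔE = hc/λ = 6.626×10^-34·2.998×10^8/1.09×10^-5 m = 1.822×10^-20 J.
Since ΔE = (2² − 1²)E_1, E_1 = 6.073×10^-21 J, and L = h/√(8m_eE_1) = 3.15×10^-9 m = 3.15 nm.

L = 3.15 nm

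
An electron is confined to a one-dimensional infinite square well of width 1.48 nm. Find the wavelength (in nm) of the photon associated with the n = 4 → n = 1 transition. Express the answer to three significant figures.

E_1 = h²/(8m_eL²) = 2.751×10^-20 J, so ΔE = (4² − 1²)E_1 = 4.126×10^-19 J.
λ = hc/ΔE = (6.626×10^-34·2.998×10^8)/4.126×10^-19 = 4.81×10^-7 m = 481 nm.

λ = 481 nm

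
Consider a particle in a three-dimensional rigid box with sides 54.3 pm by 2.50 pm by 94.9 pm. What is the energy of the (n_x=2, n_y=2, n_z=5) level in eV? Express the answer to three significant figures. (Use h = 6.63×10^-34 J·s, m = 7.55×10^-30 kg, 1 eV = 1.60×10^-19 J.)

For a 3D rectangular well E = (h²/8m)·Σ n_i²/L_i² = (6.63×10^-34)²/(8·7.55×10^-30) · [2²/(54.3 pm)² + 2²/(2.50 pm)² + 5²/(94.9 pm)²].
Evaluating gives E = 4.688×10^-15 J = 2.93×10^4 eV.

E = 2.93×10^4 eV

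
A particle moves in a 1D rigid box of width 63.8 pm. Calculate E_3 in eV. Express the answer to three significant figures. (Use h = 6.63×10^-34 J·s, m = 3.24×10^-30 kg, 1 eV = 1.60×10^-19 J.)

E_3 = 234 eV

For an infinite well E_n = n²h²/(8mL²), so E_1 = h²/(8mL²) = (6.63×10^-34)²/(8·3.24×10^-30·(6.38×10^-11 m)²) = 4.166×10^-18 J.
Then E_3 = 3²·E_1 = 9·4.166×10^-18 J = 3.749×10^-17 J.
Converting, E_3 = 3.749×10^-17 J / (1.60×10^-19 J/eV) = 234 eV.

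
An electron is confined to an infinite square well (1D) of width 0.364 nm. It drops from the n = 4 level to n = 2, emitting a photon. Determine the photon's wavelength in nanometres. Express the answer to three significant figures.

λ = 36.4 nm

E_1 = h²/(8m_eL²) = 4.547×10^-19 J, so ΔE = (4² − 2²)E_1 = 5.456×10^-18 J.
λ = hc/ΔE = (6.626×10^-34·2.998×10^8)/5.456×10^-18 = 3.64×10^-8 m = 36.4 nm.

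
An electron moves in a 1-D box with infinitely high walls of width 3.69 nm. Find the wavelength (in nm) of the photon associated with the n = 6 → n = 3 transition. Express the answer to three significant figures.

E_1 = h²/(8m_eL²) = 4.425×10^-21 J, so ΔE = (6² − 3²)E_1 = 1.195×10^-19 J.
λ = hc/ΔE = (6.626×10^-34·2.998×10^8)/1.195×10^-19 = 1.66×10^-6 m = 1.66×10^3 nm.

λ = 1.66×10^3 nm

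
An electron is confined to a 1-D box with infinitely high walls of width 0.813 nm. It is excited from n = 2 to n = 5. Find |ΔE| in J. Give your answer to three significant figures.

|ΔE| = 1.91×10^-18 J

E_1 = h²/(8m_eL²) = 9.115×10^-20 J.
|ΔE| = |2² − 5²|·E_1 = 21·9.115×10^-20 J = 1.91×10^-18 J.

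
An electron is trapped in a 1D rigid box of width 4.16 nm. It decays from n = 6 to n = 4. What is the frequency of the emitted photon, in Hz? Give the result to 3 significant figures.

f = 1.05×10^14 Hz

E_1 = h²/(8m_eL²) = 3.481×10^-21 J and ΔE = (6² − 4²)E_1 = 6.962×10^-20 J.
f = ΔE/h = 6.962×10^-20/6.626×10^-34 = 1.05×10^14 Hz.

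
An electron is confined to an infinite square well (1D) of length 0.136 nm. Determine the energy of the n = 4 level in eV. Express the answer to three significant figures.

E_4 = 325 eV

For an infinite well E_n = n²h²/(8m_eL²), so E_1 = h²/(8m_eL²) = (6.626×10^-34)²/(8·9.109×10^-31·(1.36×10^-10 m)²) = 3.257×10^-18 J.
Then E_4 = 4²·E_1 = 16·3.257×10^-18 J = 5.211×10^-17 J.
Converting, E_4 = 5.211×10^-17 J / (1.602×10^-19 J/eV) = 325 eV.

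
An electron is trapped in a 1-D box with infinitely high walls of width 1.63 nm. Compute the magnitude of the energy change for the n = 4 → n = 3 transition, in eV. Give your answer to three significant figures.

E_1 = h²/(8m_eL²) = 2.268×10^-20 J.
|ΔE| = |4² − 3²|·E_1 = 7·2.268×10^-20 J = 1.588×10^-19 J = 0.991 eV.

|ΔE| = 0.991 eV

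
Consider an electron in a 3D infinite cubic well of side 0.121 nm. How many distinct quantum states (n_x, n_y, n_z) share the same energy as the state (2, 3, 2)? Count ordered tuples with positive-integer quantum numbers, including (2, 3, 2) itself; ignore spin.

The level has n_x² + n_y² + n_z² = 17. The ordered positive-integer solutions are (2, 2, 3), (2, 3, 2), (3, 2, 2).
That gives 3 states.

degeneracy = 3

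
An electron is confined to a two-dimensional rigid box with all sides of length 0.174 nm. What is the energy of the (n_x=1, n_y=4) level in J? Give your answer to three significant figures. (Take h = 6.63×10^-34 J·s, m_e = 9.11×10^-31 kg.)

E = 3.39×10^-17 J

For a 2D rectangular well E = (h²/8m_e)·Σ n_i²/L_i² = (6.63×10^-34)²/(8·9.11×10^-31) · [1²/(0.174 nm)² + 4²/(0.174 nm)²].
Evaluating gives E = 3.39×10^-17 J.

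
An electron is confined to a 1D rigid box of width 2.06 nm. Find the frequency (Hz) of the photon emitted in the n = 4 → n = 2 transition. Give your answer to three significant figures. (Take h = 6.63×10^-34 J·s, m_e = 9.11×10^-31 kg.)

f = 2.57×10^14 Hz

E_1 = h²/(8m_eL²) = 1.421×10^-20 J and ΔE = (4² − 2²)E_1 = 1.705×10^-19 J.
f = ΔE/h = 1.705×10^-19/6.63×10^-34 = 2.57×10^14 Hz.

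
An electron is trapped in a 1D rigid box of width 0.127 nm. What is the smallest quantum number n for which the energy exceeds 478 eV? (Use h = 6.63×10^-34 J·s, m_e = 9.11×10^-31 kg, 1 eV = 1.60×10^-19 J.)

E_1 = h²/(8m_eL²) = 3.739×10^-18 J = 23.37 eV.
Need n² > 478/23.37 = 20.45, i.e. n > 4.522.
The smallest integer satisfying this is n = 5.

n = 5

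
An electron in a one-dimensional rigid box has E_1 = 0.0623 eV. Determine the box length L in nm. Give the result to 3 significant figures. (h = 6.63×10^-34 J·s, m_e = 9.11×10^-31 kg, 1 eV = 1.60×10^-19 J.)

L = 2.46 nm

From E_n = n²h²/(8m_eL²), L = n·h/√(8m_eE_n).
E_1 = 0.0623 eV = 9.968×10^-21 J, so L = 1·6.63×10^-34/√(8·9.11×10^-31·9.968×10^-21) = 2.46×10^-9 m = 2.46 nm.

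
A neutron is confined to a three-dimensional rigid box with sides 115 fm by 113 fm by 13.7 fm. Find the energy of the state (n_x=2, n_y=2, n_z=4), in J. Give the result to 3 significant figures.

For a 3D rectangular well E = (h²/8m_n)·Σ n_i²/L_i² = (6.626×10^-34)²/(8·1.675×10^-27) · [2²/(115 fm)² + 2²/(113 fm)² + 4²/(13.7 fm)²].
Evaluating gives E = 2.81×10^-12 J.

E = 2.81×10^-12 J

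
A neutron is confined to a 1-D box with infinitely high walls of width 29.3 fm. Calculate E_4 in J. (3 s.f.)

E_4 = 6.11×10^-13 J

For an infinite well E_n = n²h²/(8m_nL²), so E_1 = h²/(8m_nL²) = (6.626×10^-34)²/(8·1.675×10^-27·(2.93×10^-14 m)²) = 3.816×10^-14 J.
Then E_4 = 4²·E_1 = 16·3.816×10^-14 J = 6.11×10^-13 J.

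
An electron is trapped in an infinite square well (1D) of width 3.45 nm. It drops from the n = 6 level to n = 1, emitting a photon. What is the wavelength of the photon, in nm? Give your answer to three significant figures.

E_1 = h²/(8m_eL²) = 5.062×10^-21 J, so ΔE = (6² − 1²)E_1 = 1.772×10^-19 J.
λ = hc/ΔE = (6.626×10^-34·2.998×10^8)/1.772×10^-19 = 1.12×10^-6 m = 1.12×10^3 nm.

λ = 1.12×10^3 nm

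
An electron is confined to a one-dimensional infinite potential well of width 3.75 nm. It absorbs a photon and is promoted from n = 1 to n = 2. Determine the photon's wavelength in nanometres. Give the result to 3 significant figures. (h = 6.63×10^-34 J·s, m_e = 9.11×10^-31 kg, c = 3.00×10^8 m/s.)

λ = 1.55×10^4 nm

E_1 = h²/(8m_eL²) = 4.289×10^-21 J, so ΔE = (2² − 1²)E_1 = 1.287×10^-20 J.
λ = hc/ΔE = (6.63×10^-34·3.00×10^8)/1.287×10^-20 = 1.55×10^-5 m = 1.55×10^4 nm.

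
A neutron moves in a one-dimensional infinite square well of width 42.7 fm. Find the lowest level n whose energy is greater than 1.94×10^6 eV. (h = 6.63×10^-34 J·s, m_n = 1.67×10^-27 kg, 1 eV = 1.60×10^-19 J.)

n = 5

E_1 = h²/(8m_nL²) = 1.805×10^-14 J = 1.128×10^5 eV.
Need n² > 1.94×10^6/1.128×10^5 = 17.20, i.e. n > 4.147.
The smallest integer satisfying this is n = 5.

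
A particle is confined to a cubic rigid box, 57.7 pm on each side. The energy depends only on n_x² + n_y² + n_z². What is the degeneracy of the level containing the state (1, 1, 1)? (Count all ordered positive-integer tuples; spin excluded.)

The level has n_x² + n_y² + n_z² = 3. The ordered positive-integer solutions are (1, 1, 1).
That gives 1 state.

degeneracy = 1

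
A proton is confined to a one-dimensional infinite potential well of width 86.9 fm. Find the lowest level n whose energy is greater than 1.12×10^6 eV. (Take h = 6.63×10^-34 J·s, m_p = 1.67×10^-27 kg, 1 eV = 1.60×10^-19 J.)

E_1 = h²/(8m_pL²) = 4.357×10^-15 J = 2.723×10^4 eV.
Need n² > 1.12×10^6/2.723×10^4 = 41.13, i.e. n > 6.413.
The smallest integer satisfying this is n = 7.

n = 7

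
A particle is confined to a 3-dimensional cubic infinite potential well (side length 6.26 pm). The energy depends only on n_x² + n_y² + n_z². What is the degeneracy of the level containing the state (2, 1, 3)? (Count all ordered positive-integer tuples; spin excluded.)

degeneracy = 6

The level has n_x² + n_y² + n_z² = 14. The ordered positive-integer solutions are (1, 2, 3), (1, 3, 2), (2, 1, 3), (2, 3, 1), (3, 1, 2), (3, 2, 1).
That gives 6 states.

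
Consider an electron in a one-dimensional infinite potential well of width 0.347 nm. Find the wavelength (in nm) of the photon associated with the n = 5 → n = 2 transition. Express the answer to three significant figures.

E_1 = h²/(8m_eL²) = 5.004×10^-19 J, so ΔE = (5² − 2²)E_1 = 1.051×10^-17 J.
λ = hc/ΔE = (6.626×10^-34·2.998×10^8)/1.051×10^-17 = 1.89×10^-8 m = 18.9 nm.

λ = 18.9 nm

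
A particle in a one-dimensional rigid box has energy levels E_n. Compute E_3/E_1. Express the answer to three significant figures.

E_n ∝ n², so E_3/E_1 = 3²/1² = 9/1 = 9.00.

9.00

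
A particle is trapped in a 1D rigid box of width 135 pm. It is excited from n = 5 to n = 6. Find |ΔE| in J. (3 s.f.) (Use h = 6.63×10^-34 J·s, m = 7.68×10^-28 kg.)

|ΔE| = 4.32×10^-20 J

E_1 = h²/(8mL²) = 3.926×10^-21 J.
|ΔE| = |5² − 6²|·E_1 = 11·3.926×10^-21 J = 4.32×10^-20 J.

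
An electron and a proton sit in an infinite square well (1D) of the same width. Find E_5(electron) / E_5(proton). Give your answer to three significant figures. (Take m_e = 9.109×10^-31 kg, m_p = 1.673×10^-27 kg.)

E_n ∝ 1/m at fixed n and L, so the ratio is m_p/m_e = 1.673×10^-27/9.109×10^-31 = 1.84×10^3.

1.84×10^3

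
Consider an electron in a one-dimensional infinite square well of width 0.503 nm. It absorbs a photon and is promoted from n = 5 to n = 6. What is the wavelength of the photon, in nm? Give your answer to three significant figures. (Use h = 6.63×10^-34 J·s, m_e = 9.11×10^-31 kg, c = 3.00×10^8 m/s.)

λ = 75.9 nm

E_1 = h²/(8m_eL²) = 2.384×10^-19 J, so ΔE = (6² − 5²)E_1 = 2.622×10^-18 J.
λ = hc/ΔE = (6.63×10^-34·3.00×10^8)/2.622×10^-18 = 7.59×10^-8 m = 75.9 nm.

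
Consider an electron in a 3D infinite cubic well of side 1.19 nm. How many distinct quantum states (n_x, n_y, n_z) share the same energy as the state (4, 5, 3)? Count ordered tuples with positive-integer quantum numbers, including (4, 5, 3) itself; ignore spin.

degeneracy = 6

The level has n_x² + n_y² + n_z² = 50. The ordered positive-integer solutions are (3, 4, 5), (3, 5, 4), (4, 3, 5), (4, 5, 3), (5, 3, 4), (5, 4, 3).
That gives 6 states.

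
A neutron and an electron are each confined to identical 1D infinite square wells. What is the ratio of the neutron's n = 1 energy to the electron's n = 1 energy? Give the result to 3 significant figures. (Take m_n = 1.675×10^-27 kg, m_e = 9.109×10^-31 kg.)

E_n ∝ 1/m at fixed n and L, so the ratio is m_e/m_n = 9.109×10^-31/1.675×10^-27 = 5.44×10^-4.

5.44×10^-4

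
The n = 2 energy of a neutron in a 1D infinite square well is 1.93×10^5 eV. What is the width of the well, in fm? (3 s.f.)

L = 65.1 fm

From E_n = n²h²/(8m_nL²), L = n·h/√(8m_nE_n).
E_2 = 1.93×10^5 eV = 3.092×10^-14 J, so L = 2·6.626×10^-34/√(8·1.675×10^-27·3.092×10^-14) = 6.51×10^-14 m = 65.1 fm.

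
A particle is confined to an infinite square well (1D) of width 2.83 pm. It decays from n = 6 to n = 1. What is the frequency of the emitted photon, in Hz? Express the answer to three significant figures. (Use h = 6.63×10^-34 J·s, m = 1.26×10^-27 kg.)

f = 2.87×10^17 Hz

E_1 = h²/(8mL²) = 5.445×10^-18 J and ΔE = (6² − 1²)E_1 = 1.906×10^-16 J.
f = ΔE/h = 1.906×10^-16/6.63×10^-34 = 2.87×10^17 Hz.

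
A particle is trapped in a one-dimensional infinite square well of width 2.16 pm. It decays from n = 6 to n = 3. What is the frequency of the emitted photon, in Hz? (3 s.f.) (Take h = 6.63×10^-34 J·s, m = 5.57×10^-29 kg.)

f = 8.61×10^18 Hz

E_1 = h²/(8mL²) = 2.114×10^-16 J and ΔE = (6² − 3²)E_1 = 5.708×10^-15 J.
f = ΔE/h = 5.708×10^-15/6.63×10^-34 = 8.61×10^18 Hz.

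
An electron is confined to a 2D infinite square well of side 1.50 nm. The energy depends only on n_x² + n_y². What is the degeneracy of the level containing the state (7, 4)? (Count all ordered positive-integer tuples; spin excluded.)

The level has n_x² + n_y² = 65. The ordered positive-integer solutions are (1, 8), (4, 7), (7, 4), (8, 1).
That gives 4 states.

degeneracy = 4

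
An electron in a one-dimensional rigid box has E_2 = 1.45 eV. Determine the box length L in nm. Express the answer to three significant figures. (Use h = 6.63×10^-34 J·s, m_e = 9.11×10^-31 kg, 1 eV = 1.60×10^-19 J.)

From E_n = n²h²/(8m_eL²), L = n·h/√(8m_eE_n).
E_2 = 1.45 eV = 2.320×10^-19 J, so L = 2·6.63×10^-34/√(8·9.11×10^-31·2.320×10^-19) = 1.02×10^-9 m = 1.02 nm.

L = 1.02 nm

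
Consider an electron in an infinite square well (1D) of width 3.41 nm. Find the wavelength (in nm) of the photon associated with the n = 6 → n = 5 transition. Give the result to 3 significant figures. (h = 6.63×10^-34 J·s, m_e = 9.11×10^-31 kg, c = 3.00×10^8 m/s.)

E_1 = h²/(8m_eL²) = 5.187×10^-21 J, so ΔE = (6² − 5²)E_1 = 5.706×10^-20 J.
λ = hc/ΔE = (6.63×10^-34·3.00×10^8)/5.706×10^-20 = 3.49×10^-6 m = 3.49×10^3 nm.

λ = 3.49×10^3 nm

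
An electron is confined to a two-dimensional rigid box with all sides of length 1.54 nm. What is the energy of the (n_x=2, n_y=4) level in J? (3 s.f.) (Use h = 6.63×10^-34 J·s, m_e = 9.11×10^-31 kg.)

E = 5.09×10^-19 J

For a 2D rectangular well E = (h²/8m_e)·Σ n_i²/L_i² = (6.63×10^-34)²/(8·9.11×10^-31) · [2²/(1.54 nm)² + 4²/(1.54 nm)²].
Evaluating gives E = 5.09×10^-19 J.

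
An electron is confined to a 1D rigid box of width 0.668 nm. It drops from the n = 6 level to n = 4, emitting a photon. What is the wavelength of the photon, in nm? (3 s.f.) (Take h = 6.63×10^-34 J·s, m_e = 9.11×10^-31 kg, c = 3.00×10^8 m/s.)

λ = 73.6 nm

E_1 = h²/(8m_eL²) = 1.352×10^-19 J, so ΔE = (6² − 4²)E_1 = 2.704×10^-18 J.
λ = hc/ΔE = (6.63×10^-34·3.00×10^8)/2.704×10^-18 = 7.36×10^-8 m = 73.6 nm.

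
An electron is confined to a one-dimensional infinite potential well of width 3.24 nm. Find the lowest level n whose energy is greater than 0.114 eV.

n = 2

E_1 = h²/(8m_eL²) = 5.739×10^-21 J = 0.03582 eV.
Need n² > 0.114/0.03582 = 3.183, i.e. n > 1.784.
The smallest integer satisfying this is n = 2.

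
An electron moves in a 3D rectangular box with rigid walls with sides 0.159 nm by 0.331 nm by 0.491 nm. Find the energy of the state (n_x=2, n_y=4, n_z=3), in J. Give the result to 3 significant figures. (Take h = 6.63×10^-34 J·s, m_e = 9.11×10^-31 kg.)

E = 2.06×10^-17 J

For a 3D rectangular well E = (h²/8m_e)·Σ n_i²/L_i² = (6.63×10^-34)²/(8·9.11×10^-31) · [2²/(0.159 nm)² + 4²/(0.331 nm)² + 3²/(0.491 nm)²].
Evaluating gives E = 2.06×10^-17 J.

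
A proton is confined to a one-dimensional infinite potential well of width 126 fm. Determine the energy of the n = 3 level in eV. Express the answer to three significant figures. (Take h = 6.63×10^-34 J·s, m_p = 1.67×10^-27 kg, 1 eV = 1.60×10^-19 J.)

E_3 = 1.17×10^5 eV

For an infinite well E_n = n²h²/(8m_pL²), so E_1 = h²/(8m_pL²) = (6.63×10^-34)²/(8·1.67×10^-27·(1.26×10^-13 m)²) = 2.072×10^-15 J.
Then E_3 = 3²·E_1 = 9·2.072×10^-15 J = 1.865×10^-14 J.
Converting, E_3 = 1.865×10^-14 J / (1.60×10^-19 J/eV) = 1.17×10^5 eV.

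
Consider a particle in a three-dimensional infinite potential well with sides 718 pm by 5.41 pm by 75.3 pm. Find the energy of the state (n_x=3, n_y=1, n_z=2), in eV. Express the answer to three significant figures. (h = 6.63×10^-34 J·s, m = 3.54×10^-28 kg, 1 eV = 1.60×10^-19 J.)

For a 3D rectangular well E = (h²/8m)·Σ n_i²/L_i² = (6.63×10^-34)²/(8·3.54×10^-28) · [3²/(718 pm)² + 1²/(5.41 pm)² + 2²/(75.3 pm)²].
Evaluating gives E = 5.415×10^-18 J = 33.8 eV.

E = 33.8 eV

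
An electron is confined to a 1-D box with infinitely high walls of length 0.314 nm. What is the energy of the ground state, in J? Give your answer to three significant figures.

For an infinite well E_n = n²h²/(8m_eL²), so E_1 = h²/(8m_eL²) = (6.626×10^-34)²/(8·9.109×10^-31·(3.14×10^-10 m)²) = 6.111×10^-19 J.

E_1 = 6.11×10^-19 J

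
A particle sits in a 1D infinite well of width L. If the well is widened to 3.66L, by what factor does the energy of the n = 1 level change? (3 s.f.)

E_n ∝ 1/L², so the energy scales by 1/3.66² = 0.0747.

0.0747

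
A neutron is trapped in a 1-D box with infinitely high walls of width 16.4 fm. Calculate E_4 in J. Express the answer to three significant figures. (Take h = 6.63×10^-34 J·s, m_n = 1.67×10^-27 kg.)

E_4 = 1.96×10^-12 J

For an infinite well E_n = n²h²/(8m_nL²), so E_1 = h²/(8m_nL²) = (6.63×10^-34)²/(8·1.67×10^-27·(1.64×10^-14 m)²) = 1.223×10^-13 J.
Then E_4 = 4²·E_1 = 16·1.223×10^-13 J = 1.96×10^-12 J.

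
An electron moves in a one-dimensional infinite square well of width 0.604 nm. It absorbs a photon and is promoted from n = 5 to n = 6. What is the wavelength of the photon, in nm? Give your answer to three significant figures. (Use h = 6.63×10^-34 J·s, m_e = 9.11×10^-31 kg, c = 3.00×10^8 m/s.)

λ = 109 nm

E_1 = h²/(8m_eL²) = 1.653×10^-19 J, so ΔE = (6² − 5²)E_1 = 1.818×10^-18 J.
λ = hc/ΔE = (6.63×10^-34·3.00×10^8)/1.818×10^-18 = 1.09×10^-7 m = 109 nm.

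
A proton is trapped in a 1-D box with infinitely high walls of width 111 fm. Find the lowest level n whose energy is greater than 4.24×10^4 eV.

n = 2

E_1 = h²/(8m_pL²) = 2.662×10^-15 J = 1.662×10^4 eV.
Need n² > 4.24×10^4/1.662×10^4 = 2.551, i.e. n > 1.597.
The smallest integer satisfying this is n = 2.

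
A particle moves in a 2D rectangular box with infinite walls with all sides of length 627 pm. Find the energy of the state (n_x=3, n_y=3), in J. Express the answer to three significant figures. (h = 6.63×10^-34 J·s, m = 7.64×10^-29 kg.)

E = 3.29×10^-20 J

For a 2D rectangular well E = (h²/8m)·Σ n_i²/L_i² = (6.63×10^-34)²/(8·7.64×10^-29) · [3²/(627 pm)² + 3²/(627 pm)²].
Evaluating gives E = 3.29×10^-20 J.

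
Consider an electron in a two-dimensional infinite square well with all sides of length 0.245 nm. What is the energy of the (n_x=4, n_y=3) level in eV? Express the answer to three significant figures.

E = 157 eV

For a 2D rectangular well E = (h²/8m_e)·Σ n_i²/L_i² = (6.626×10^-34)²/(8·9.109×10^-31) · [4²/(0.245 nm)² + 3²/(0.245 nm)²].
Evaluating gives E = 2.509×10^-17 J = 157 eV.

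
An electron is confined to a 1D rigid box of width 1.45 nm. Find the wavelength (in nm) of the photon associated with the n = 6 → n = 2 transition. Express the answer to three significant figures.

λ = 217 nm

E_1 = h²/(8m_eL²) = 2.866×10^-20 J, so ΔE = (6² − 2²)E_1 = 9.171×10^-19 J.
λ = hc/ΔE = (6.626×10^-34·2.998×10^8)/9.171×10^-19 = 2.17×10^-7 m = 217 nm.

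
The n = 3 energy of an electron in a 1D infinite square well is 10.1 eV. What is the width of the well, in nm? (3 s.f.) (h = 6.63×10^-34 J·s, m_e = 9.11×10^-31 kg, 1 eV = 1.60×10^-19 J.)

From E_n = n²h²/(8m_eL²), L = n·h/√(8m_eE_n).
E_3 = 10.1 eV = 1.616×10^-18 J, so L = 3·6.63×10^-34/√(8·9.11×10^-31·1.616×10^-18) = 5.80×10^-10 m = 0.580 nm.

L = 0.580 nm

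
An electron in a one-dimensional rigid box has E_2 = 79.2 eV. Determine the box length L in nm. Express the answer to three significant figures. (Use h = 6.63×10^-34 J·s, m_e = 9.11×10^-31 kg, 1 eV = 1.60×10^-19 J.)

L = 0.138 nm

From E_n = n²h²/(8m_eL²), L = n·h/√(8m_eE_n).
E_2 = 79.2 eV = 1.267×10^-17 J, so L = 2·6.63×10^-34/√(8·9.11×10^-31·1.267×10^-17) = 1.38×10^-10 m = 0.138 nm.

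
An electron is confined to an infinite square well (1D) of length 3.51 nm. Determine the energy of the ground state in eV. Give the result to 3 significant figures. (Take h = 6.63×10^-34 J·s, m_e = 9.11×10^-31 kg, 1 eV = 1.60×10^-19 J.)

E_1 = 0.0306 eV

For an infinite well E_n = n²h²/(8m_eL²), so E_1 = h²/(8m_eL²) = (6.63×10^-34)²/(8·9.11×10^-31·(3.51×10^-9 m)²) = 4.896×10^-21 J.
Converting, E_1 = 4.896×10^-21 J / (1.60×10^-19 J/eV) = 0.0306 eV.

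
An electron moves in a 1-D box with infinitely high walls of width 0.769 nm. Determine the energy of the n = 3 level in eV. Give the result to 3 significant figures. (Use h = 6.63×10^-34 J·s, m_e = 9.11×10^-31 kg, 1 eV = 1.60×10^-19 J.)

For an infinite well E_n = n²h²/(8m_eL²), so E_1 = h²/(8m_eL²) = (6.63×10^-34)²/(8·9.11×10^-31·(7.69×10^-10 m)²) = 1.020×10^-19 J.
Then E_3 = 3²·E_1 = 9·1.020×10^-19 J = 9.180×10^-19 J.
Converting, E_3 = 9.180×10^-19 J / (1.60×10^-19 J/eV) = 5.74 eV.

E_3 = 5.74 eV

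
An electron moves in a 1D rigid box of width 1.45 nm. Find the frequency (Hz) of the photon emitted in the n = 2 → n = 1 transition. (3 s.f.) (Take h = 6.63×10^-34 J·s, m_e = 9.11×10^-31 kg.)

f = 1.30×10^14 Hz

E_1 = h²/(8m_eL²) = 2.869×10^-20 J and ΔE = (2² − 1²)E_1 = 8.607×10^-20 J.
f = ΔE/h = 8.607×10^-20/6.63×10^-34 = 1.30×10^14 Hz.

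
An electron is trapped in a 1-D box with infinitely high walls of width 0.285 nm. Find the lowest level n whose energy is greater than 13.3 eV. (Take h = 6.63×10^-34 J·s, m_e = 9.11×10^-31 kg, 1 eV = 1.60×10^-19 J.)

n = 2

E_1 = h²/(8m_eL²) = 7.426×10^-19 J = 4.641 eV.
Need n² > 13.3/4.641 = 2.866, i.e. n > 1.693.
The smallest integer satisfying this is n = 2.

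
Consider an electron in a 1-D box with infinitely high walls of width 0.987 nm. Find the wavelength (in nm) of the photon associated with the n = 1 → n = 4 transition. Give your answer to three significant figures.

λ = 214 nm

E_1 = h²/(8m_eL²) = 6.185×10^-20 J, so ΔE = (4² − 1²)E_1 = 9.277×10^-19 J.
λ = hc/ΔE = (6.626×10^-34·2.998×10^8)/9.277×10^-19 = 2.14×10^-7 m = 214 nm.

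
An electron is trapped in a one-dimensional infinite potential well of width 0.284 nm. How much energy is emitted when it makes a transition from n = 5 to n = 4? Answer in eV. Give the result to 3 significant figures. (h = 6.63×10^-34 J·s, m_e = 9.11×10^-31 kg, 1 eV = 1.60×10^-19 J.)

E_1 = h²/(8m_eL²) = 7.478×10^-19 J.
|ΔE| = |5² − 4²|·E_1 = 9·7.478×10^-19 J = 6.730×10^-18 J = 42.1 eV.

|ΔE| = 42.1 eV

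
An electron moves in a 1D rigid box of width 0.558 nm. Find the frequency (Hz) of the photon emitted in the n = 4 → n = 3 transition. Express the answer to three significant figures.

f = 2.04×10^15 Hz

E_1 = h²/(8m_eL²) = 1.935×10^-19 J and ΔE = (4² − 3²)E_1 = 1.354×10^-18 J.
f = ΔE/h = 1.354×10^-18/6.626×10^-34 = 2.04×10^15 Hz.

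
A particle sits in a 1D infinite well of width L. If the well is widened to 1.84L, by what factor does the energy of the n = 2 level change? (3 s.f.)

E_n ∝ 1/L², so the energy scales by 1/1.84² = 0.295.

0.295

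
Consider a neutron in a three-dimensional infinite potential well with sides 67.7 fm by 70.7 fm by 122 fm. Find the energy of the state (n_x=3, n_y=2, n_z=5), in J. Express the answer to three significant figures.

E = 1.46×10^-13 J

For a 3D rectangular well E = (h²/8m_n)·Σ n_i²/L_i² = (6.626×10^-34)²/(8·1.675×10^-27) · [3²/(67.7 fm)² + 2²/(70.7 fm)² + 5²/(122 fm)²].
Evaluating gives E = 1.46×10^-13 J.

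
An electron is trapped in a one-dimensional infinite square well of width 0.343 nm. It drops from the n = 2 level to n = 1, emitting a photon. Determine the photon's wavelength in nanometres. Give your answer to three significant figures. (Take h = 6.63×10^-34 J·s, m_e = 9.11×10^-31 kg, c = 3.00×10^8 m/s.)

λ = 129 nm

E_1 = h²/(8m_eL²) = 5.127×10^-19 J, so ΔE = (2² − 1²)E_1 = 1.538×10^-18 J.
λ = hc/ΔE = (6.63×10^-34·3.00×10^8)/1.538×10^-18 = 1.29×10^-7 m = 129 nm.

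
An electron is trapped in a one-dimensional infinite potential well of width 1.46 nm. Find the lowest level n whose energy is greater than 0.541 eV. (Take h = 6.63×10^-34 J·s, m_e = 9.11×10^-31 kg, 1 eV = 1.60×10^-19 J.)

n = 2

E_1 = h²/(8m_eL²) = 2.830×10^-20 J = 0.1769 eV.
Need n² > 0.541/0.1769 = 3.058, i.e. n > 1.749.
The smallest integer satisfying this is n = 2.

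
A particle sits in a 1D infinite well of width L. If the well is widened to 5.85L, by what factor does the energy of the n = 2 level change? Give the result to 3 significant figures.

0.0292

E_n ∝ 1/L², so the energy scales by 1/5.85² = 0.0292.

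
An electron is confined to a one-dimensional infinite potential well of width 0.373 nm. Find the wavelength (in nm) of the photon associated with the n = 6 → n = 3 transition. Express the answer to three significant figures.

λ = 17.0 nm

E_1 = h²/(8m_eL²) = 4.330×10^-19 J, so ΔE = (6² − 3²)E_1 = 1.169×10^-17 J.
λ = hc/ΔE = (6.626×10^-34·2.998×10^8)/1.169×10^-17 = 1.70×10^-8 m = 17.0 nm.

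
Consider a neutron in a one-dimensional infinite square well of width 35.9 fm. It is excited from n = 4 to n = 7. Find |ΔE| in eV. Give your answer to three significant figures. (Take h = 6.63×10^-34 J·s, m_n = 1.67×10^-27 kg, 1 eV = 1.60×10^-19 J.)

E_1 = h²/(8m_nL²) = 2.553×10^-14 J.
|ΔE| = |4² − 7²|·E_1 = 33·2.553×10^-14 J = 8.425×10^-13 J = 5.27×10^6 eV.

|ΔE| = 5.27×10^6 eV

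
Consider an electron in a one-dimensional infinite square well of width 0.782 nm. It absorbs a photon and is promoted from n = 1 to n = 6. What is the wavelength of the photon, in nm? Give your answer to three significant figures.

E_1 = h²/(8m_eL²) = 9.852×10^-20 J, so ΔE = (6² − 1²)E_1 = 3.448×10^-18 J.
λ = hc/ΔE = (6.626×10^-34·2.998×10^8)/3.448×10^-18 = 5.76×10^-8 m = 57.6 nm.

λ = 57.6 nm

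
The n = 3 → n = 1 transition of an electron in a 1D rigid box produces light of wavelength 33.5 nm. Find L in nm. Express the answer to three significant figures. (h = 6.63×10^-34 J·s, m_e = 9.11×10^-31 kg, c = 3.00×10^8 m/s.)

The photon carries ΔE = hc/λ = 6.63×10^-34·3.00×10^8/3.35×10^-8 m = 5.937×10^-18 J.
Since ΔE = (3² − 1²)E_1, E_1 = 7.421×10^-19 J, and L = h/√(8m_eE_1) = 2.85×10^-10 m = 0.285 nm.

L = 0.285 nm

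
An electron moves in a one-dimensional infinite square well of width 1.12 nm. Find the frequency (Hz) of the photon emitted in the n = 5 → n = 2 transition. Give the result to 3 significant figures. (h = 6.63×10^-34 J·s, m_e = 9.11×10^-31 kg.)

f = 1.52×10^15 Hz

E_1 = h²/(8m_eL²) = 4.808×10^-20 J and ΔE = (5² − 2²)E_1 = 1.010×10^-18 J.
f = ΔE/h = 1.010×10^-18/6.63×10^-34 = 1.52×10^15 Hz.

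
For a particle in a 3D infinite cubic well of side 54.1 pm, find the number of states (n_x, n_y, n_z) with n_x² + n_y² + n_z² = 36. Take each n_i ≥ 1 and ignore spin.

The level has n_x² + n_y² + n_z² = 36. The ordered positive-integer solutions are (2, 4, 4), (4, 2, 4), (4, 4, 2).
That gives 3 states.

degeneracy = 3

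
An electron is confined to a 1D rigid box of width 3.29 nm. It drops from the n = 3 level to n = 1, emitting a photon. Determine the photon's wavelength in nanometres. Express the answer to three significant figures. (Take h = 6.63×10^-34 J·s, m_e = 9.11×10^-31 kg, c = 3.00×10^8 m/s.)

λ = 4.46×10^3 nm

E_1 = h²/(8m_eL²) = 5.572×10^-21 J, so ΔE = (3² − 1²)E_1 = 4.458×10^-20 J.
λ = hc/ΔE = (6.63×10^-34·3.00×10^8)/4.458×10^-20 = 4.46×10^-6 m = 4.46×10^3 nm.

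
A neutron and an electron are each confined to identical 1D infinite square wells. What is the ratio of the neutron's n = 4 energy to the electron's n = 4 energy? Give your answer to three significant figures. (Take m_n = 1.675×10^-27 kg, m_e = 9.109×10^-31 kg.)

E_n ∝ 1/m at fixed n and L, so the ratio is m_e/m_n = 9.109×10^-31/1.675×10^-27 = 5.44×10^-4.

5.44×10^-4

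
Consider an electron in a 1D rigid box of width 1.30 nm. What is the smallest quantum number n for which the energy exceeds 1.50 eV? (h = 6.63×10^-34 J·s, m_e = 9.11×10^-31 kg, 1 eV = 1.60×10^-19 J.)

E_1 = h²/(8m_eL²) = 3.569×10^-20 J = 0.2231 eV.
Need n² > 1.50/0.2231 = 6.723, i.e. n > 2.593.
The smallest integer satisfying this is n = 3.

n = 3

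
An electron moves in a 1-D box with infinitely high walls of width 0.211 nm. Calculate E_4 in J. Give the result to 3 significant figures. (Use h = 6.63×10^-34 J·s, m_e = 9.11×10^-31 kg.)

For an infinite well E_n = n²h²/(8m_eL²), so E_1 = h²/(8m_eL²) = (6.63×10^-34)²/(8·9.11×10^-31·(2.11×10^-10 m)²) = 1.355×10^-18 J.
Then E_4 = 4²·E_1 = 16·1.355×10^-18 J = 2.17×10^-17 J.

E_4 = 2.17×10^-17 J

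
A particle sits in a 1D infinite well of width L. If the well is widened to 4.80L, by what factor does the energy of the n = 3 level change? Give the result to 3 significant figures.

0.0434

E_n ∝ 1/L², so the energy scales by 1/4.80² = 0.0434.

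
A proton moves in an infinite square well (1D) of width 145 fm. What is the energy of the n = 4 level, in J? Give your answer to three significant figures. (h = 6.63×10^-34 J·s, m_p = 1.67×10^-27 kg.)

E_4 = 2.50×10^-14 J

For an infinite well E_n = n²h²/(8m_pL²), so E_1 = h²/(8m_pL²) = (6.63×10^-34)²/(8·1.67×10^-27·(1.45×10^-13 m)²) = 1.565×10^-15 J.
Then E_4 = 4²·E_1 = 16·1.565×10^-15 J = 2.50×10^-14 J.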